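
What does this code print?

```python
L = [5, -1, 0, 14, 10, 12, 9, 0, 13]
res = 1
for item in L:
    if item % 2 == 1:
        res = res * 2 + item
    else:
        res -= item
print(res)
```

item=5: odd, res = 1*2+5 = 7
item=-1: odd, res = 7*2+(-1) = 13
item=0: not odd, res = 13-0 = 13
item=14: not odd, res = 13-14 = -1
item=10: not odd, res = (-1)-10 = -11
item=12: not odd, res = (-11)-12 = -23
item=9: odd, res = (-23)*2+9 = -37
item=0: not odd, res = (-37)-0 = -37
item=13: odd, res = (-37)*2+13 = -61

-61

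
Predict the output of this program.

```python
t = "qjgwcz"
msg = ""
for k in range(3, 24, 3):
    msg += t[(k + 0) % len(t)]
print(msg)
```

k=3: add t[3]='w' → 'w'
k=6: add t[0]='q' → 'wq'
k=9: add t[3]='w' → 'wqw'
k=12: add t[0]='q' → 'wqwq'
k=15: add t[3]='w' → 'wqwqw'
k=18: add t[0]='q' → 'wqwqwq'
k=21: add t[3]='w' → 'wqwqwqw'

wqwqwqw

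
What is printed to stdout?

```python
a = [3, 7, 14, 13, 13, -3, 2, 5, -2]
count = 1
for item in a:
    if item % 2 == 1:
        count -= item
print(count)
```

item=3: odd, count = 1-3 = -2
item=7: odd, count = (-2)-7 = -9
item=14: not odd
item=13: odd, count = (-9)-13 = -22
item=13: odd, count = (-22)-13 = -35
item=-3: odd, count = (-35)-(-3) = -32
item=2: not odd
item=5: odd, count = (-32)-5 = -37
item=-2: not odd

-37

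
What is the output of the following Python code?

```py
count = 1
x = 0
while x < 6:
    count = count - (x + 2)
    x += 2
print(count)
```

x=0: count = 1-2 = -1
x=2: count = (-1)-4 = -5
x=4: count = (-5)-6 = -11

-11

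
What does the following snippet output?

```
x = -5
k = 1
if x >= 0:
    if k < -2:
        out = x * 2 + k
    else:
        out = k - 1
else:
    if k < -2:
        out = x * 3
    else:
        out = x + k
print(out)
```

-4

x=-5, k=1
x >= 0 is False; k < -2 is False
→ out = x + k = -4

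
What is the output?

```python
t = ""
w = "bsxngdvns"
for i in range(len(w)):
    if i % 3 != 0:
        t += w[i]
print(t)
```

sxgdns

i=0: skip
i=1: add 's' → 's'
i=2: add 'x' → 'sx'
i=3: skip
i=4: add 'g' → 'sxg'
i=5: add 'd' → 'sxgd'
i=6: skip
i=7: add 'n' → 'sxgdn'
i=8: add 's' → 'sxgdns'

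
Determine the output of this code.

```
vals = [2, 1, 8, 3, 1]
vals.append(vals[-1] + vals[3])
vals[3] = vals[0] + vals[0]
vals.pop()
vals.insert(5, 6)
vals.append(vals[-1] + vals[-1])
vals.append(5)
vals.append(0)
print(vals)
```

append vals[-1]+vals[3] = 1+3 = 4 → [2, 1, 8, 3, 1, 4]
vals[3] = vals[0]+vals[0] = 2+2 = 4 → [2, 1, 8, 4, 1, 4]
pop() removes 4 → [2, 1, 8, 4, 1]
insert 6 at 5 → [2, 1, 8, 4, 1, 6]
append vals[-1]+vals[-1] = 6+6 = 12 → [2, 1, 8, 4, 1, 6, 12]
append 5 → [2, 1, 8, 4, 1, 6, 12, 5]
append 0 → [2, 1, 8, 4, 1, 6, 12, 5, 0]

[2, 1, 8, 4, 1, 6, 12, 5, 0]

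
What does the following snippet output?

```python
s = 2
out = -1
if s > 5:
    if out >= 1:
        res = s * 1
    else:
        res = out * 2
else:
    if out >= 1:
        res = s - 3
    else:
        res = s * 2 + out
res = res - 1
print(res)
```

2

s=2, out=-1
s > 5 is False; out >= 1 is False
→ res = s * 2 + out = 3
res = 3-1 = 2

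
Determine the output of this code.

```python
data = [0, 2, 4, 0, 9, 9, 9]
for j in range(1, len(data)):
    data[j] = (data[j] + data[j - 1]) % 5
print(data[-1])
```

3

j=1: data[1] = (2+0)%5 = 2 → [0, 2, 4, 0, 9, 9, 9]
j=2: data[2] = (4+2)%5 = 1 → [0, 2, 1, 0, 9, 9, 9]
j=3: data[3] = (0+1)%5 = 1 → [0, 2, 1, 1, 9, 9, 9]
j=4: data[4] = (9+1)%5 = 0 → [0, 2, 1, 1, 0, 9, 9]
j=5: data[5] = (9+0)%5 = 4 → [0, 2, 1, 1, 0, 4, 9]
j=6: data[6] = (9+4)%5 = 3 → [0, 2, 1, 1, 0, 4, 3]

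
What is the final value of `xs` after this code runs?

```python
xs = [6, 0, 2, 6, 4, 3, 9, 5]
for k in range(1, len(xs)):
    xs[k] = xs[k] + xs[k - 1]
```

k=1: xs[1] = 0+6 = 6 → [6, 6, 2, 6, 4, 3, 9, 5]
k=2: xs[2] = 2+6 = 8 → [6, 6, 8, 6, 4, 3, 9, 5]
k=3: xs[3] = 6+8 = 14 → [6, 6, 8, 14, 4, 3, 9, 5]
k=4: xs[4] = 4+14 = 18 → [6, 6, 8, 14, 18, 3, 9, 5]
k=5: xs[5] = 3+18 = 21 → [6, 6, 8, 14, 18, 21, 9, 5]
k=6: xs[6] = 9+21 = 30 → [6, 6, 8, 14, 18, 21, 30, 5]
k=7: xs[7] = 5+30 = 35 → [6, 6, 8, 14, 18, 21, 30, 35]

[6, 6, 8, 14, 18, 21, 30, 35]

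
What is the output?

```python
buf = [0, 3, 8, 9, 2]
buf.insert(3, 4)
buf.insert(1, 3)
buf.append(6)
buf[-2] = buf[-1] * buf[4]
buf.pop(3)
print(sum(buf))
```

49

insert 4 at 3 → [0, 3, 8, 4, 9, 2]
insert 3 at 1 → [0, 3, 3, 8, 4, 9, 2]
append 6 → [0, 3, 3, 8, 4, 9, 2, 6]
buf[-2] = buf[-1]*buf[4] = 6*4 = 24 → [0, 3, 3, 8, 4, 9, 24, 6]
pop(3) removes 8 → [0, 3, 3, 4, 9, 24, 6]
sum = 49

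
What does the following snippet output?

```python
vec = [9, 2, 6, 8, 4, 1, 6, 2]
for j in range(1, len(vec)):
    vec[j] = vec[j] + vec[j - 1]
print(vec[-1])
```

j=1: vec[1] = 2+9 = 11 → [9, 11, 6, 8, 4, 1, 6, 2]
j=2: vec[2] = 6+11 = 17 → [9, 11, 17, 8, 4, 1, 6, 2]
j=3: vec[3] = 8+17 = 25 → [9, 11, 17, 25, 4, 1, 6, 2]
j=4: vec[4] = 4+25 = 29 → [9, 11, 17, 25, 29, 1, 6, 2]
j=5: vec[5] = 1+29 = 30 → [9, 11, 17, 25, 29, 30, 6, 2]
j=6: vec[6] = 6+30 = 36 → [9, 11, 17, 25, 29, 30, 36, 2]
j=7: vec[7] = 2+36 = 38 → [9, 11, 17, 25, 29, 30, 36, 38]

38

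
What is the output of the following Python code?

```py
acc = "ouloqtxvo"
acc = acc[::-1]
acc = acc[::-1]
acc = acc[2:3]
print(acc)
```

reverse → 'ovxtqoluo'
reverse → 'ouloqtxvo'
slice [2:3] → 'l'

l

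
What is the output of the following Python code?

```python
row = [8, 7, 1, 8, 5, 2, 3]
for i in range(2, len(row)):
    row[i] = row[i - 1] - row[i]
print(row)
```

i=2: row[2] = 7-1 = 6 → [8, 7, 6, 8, 5, 2, 3]
i=3: row[3] = 6-8 = -2 → [8, 7, 6, -2, 5, 2, 3]
i=4: row[4] = (-2)-5 = -7 → [8, 7, 6, -2, -7, 2, 3]
i=5: row[5] = (-7)-2 = -9 → [8, 7, 6, -2, -7, -9, 3]
i=6: row[6] = (-9)-3 = -12 → [8, 7, 6, -2, -7, -9, -12]

[8, 7, 6, -2, -7, -9, -12]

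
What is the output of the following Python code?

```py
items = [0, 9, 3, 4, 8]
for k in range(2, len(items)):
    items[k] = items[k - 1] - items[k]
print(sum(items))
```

11

k=2: items[2] = 9-3 = 6 → [0, 9, 6, 4, 8]
k=3: items[3] = 6-4 = 2 → [0, 9, 6, 2, 8]
k=4: items[4] = 2-8 = -6 → [0, 9, 6, 2, -6]
sum = 11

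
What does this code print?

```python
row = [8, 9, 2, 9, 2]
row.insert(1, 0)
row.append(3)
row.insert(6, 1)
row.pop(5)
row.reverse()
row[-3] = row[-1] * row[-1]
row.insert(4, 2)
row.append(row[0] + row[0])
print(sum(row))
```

insert 0 at 1 → [8, 0, 9, 2, 9, 2]
append 3 → [8, 0, 9, 2, 9, 2, 3]
insert 1 at 6 → [8, 0, 9, 2, 9, 2, 1, 3]
pop(5) removes 2 → [8, 0, 9, 2, 9, 1, 3]
reverse → [3, 1, 9, 2, 9, 0, 8]
row[-3] = row[-1]*row[-1] = 8*8 = 64 → [3, 1, 9, 2, 64, 0, 8]
insert 2 at 4 → [3, 1, 9, 2, 2, 64, 0, 8]
append row[0]+row[0] = 3+3 = 6 → [3, 1, 9, 2, 2, 64, 0, 8, 6]
sum = 95

95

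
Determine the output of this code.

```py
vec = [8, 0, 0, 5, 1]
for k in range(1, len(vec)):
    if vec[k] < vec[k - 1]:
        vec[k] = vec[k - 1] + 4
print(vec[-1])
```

k=1: 0<8, vec[1] = 8+4 = 12 → [8, 12, 0, 5, 1]
k=2: 0<12, vec[2] = 12+4 = 16 → [8, 12, 16, 5, 1]
k=3: 5<16, vec[3] = 16+4 = 20 → [8, 12, 16, 20, 1]
k=4: 1<20, vec[4] = 20+4 = 24 → [8, 12, 16, 20, 24]

24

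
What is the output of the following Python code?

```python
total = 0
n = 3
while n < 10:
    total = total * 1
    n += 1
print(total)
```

0

n=3: total = 0*1 = 0
n=4: total = 0*1 = 0
n=5: total = 0*1 = 0
n=6: total = 0*1 = 0
n=7: total = 0*1 = 0
n=8: total = 0*1 = 0
n=9: total = 0*1 = 0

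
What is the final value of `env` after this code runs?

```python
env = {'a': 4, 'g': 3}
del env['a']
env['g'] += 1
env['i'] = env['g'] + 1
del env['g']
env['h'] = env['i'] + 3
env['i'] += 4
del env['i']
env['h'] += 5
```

del 'a' → {'g': 3}
env['g'] = 3+1 = 4 → {'g': 4}
env['i'] = env['g']+1 = 5 → {'g': 4, 'i': 5}
del 'g' → {'i': 5}
env['h'] = env['i']+3 = 8 → {'i': 5, 'h': 8}
env['i'] = 5+4 = 9 → {'i': 9, 'h': 8}
del 'i' → {'h': 8}
env['h'] = 8+5 = 13 → {'h': 13}

{'h': 13}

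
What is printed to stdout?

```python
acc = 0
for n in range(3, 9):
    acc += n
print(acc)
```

n=3: acc = 0+3 = 3
n=4: acc = 3+4 = 7
n=5: acc = 7+5 = 12
n=6: acc = 12+6 = 18
n=7: acc = 18+7 = 25
n=8: acc = 25+8 = 33

33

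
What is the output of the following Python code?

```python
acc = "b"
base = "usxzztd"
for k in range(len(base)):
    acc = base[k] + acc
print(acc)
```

dtzzxsub

k=0: prepend 'u' → 'ub'
k=1: prepend 's' → 'sub'
k=2: prepend 'x' → 'xsub'
k=3: prepend 'z' → 'zxsub'
k=4: prepend 'z' → 'zzxsub'
k=5: prepend 't' → 'tzzxsub'
k=6: prepend 'd' → 'dtzzxsub'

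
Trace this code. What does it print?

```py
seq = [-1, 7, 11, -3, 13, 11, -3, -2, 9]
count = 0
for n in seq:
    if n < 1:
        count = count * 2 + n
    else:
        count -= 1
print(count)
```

n=-1: <1, count = 0*2+(-1) = -1
n=7: not <1, count = (-1)-1 = -2
n=11: not <1, count = (-2)-1 = -3
n=-3: <1, count = (-3)*2+(-3) = -9
n=13: not <1, count = (-9)-1 = -10
n=11: not <1, count = (-10)-1 = -11
n=-3: <1, count = (-11)*2+(-3) = -25
n=-2: <1, count = (-25)*2+(-2) = -52
n=9: not <1, count = (-52)-1 = -53

-53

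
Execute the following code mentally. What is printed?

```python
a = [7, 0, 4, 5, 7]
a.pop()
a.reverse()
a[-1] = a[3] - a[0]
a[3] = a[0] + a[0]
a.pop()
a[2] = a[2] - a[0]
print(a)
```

pop() removes 7 → [7, 0, 4, 5]
reverse → [5, 4, 0, 7]
a[-1] = a[3]-a[0] = 7-5 = 2 → [5, 4, 0, 2]
a[3] = a[0]+a[0] = 5+5 = 10 → [5, 4, 0, 10]
pop() removes 10 → [5, 4, 0]
a[2] = a[2]-a[0] = 0-5 = -5 → [5, 4, -5]

[5, 4, -5]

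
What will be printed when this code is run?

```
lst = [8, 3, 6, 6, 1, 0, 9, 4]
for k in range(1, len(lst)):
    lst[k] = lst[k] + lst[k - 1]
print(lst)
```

k=1: lst[1] = 3+8 = 11 → [8, 11, 6, 6, 1, 0, 9, 4]
k=2: lst[2] = 6+11 = 17 → [8, 11, 17, 6, 1, 0, 9, 4]
k=3: lst[3] = 6+17 = 23 → [8, 11, 17, 23, 1, 0, 9, 4]
k=4: lst[4] = 1+23 = 24 → [8, 11, 17, 23, 24, 0, 9, 4]
k=5: lst[5] = 0+24 = 24 → [8, 11, 17, 23, 24, 24, 9, 4]
k=6: lst[6] = 9+24 = 33 → [8, 11, 17, 23, 24, 24, 33, 4]
k=7: lst[7] = 4+33 = 37 → [8, 11, 17, 23, 24, 24, 33, 37]

[8, 11, 17, 23, 24, 24, 33, 37]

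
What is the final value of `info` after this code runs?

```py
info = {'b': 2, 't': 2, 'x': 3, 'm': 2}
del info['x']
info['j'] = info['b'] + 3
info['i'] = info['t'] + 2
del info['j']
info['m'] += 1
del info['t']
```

del 'x' → {'b': 2, 't': 2, 'm': 2}
info['j'] = info['b']+3 = 5 → {'b': 2, 't': 2, 'm': 2, 'j': 5}
info['i'] = info['t']+2 = 4 → {'b': 2, 't': 2, 'm': 2, 'j': 5, 'i': 4}
del 'j' → {'b': 2, 't': 2, 'm': 2, 'i': 4}
info['m'] = 2+1 = 3 → {'b': 2, 't': 2, 'm': 3, 'i': 4}
del 't' → {'b': 2, 'm': 3, 'i': 4}

{'b': 2, 'm': 3, 'i': 4}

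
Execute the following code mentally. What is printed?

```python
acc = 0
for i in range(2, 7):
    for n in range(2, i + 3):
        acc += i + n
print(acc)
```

i=2,n=2: acc = 0+4 = 4
i=2,n=3: acc = 4+5 = 9
i=2,n=4: acc = 9+6 = 15
i=3,n=2: acc = 15+5 = 20
i=3,n=3: acc = 20+6 = 26
i=3,n=4: acc = 26+7 = 33
i=3,n=5: acc = 33+8 = 41
i=4,n=2: acc = 41+6 = 47
i=4,n=3: acc = 47+7 = 54
i=4,n=4: acc = 54+8 = 62
i=4,n=5: acc = 62+9 = 71
i=4,n=6: acc = 71+10 = 81
i=5,n=2: acc = 81+7 = 88
i=5,n=3: acc = 88+8 = 96
i=5,n=4: acc = 96+9 = 105
i=5,n=5: acc = 105+10 = 115
i=5,n=6: acc = 115+11 = 126
i=5,n=7: acc = 126+12 = 138
i=6,n=2: acc = 138+8 = 146
i=6,n=3: acc = 146+9 = 155
i=6,n=4: acc = 155+10 = 165
i=6,n=5: acc = 165+11 = 176
i=6,n=6: acc = 176+12 = 188
i=6,n=7: acc = 188+13 = 201
i=6,n=8: acc = 201+14 = 215

215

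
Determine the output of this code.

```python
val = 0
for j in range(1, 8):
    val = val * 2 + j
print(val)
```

247

j=1: val = 0*2+1 = 1
j=2: val = 1*2+2 = 4
j=3: val = 4*2+3 = 11
j=4: val = 11*2+4 = 26
j=5: val = 26*2+5 = 57
j=6: val = 57*2+6 = 120
j=7: val = 120*2+7 = 247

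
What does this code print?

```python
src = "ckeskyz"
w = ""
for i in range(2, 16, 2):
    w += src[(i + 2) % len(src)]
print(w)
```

kzksyce

i=2: add src[4]='k' → 'k'
i=4: add src[6]='z' → 'kz'
i=6: add src[1]='k' → 'kzk'
i=8: add src[3]='s' → 'kzks'
i=10: add src[5]='y' → 'kzksy'
i=12: add src[0]='c' → 'kzksyc'
i=14: add src[2]='e' → 'kzksyce'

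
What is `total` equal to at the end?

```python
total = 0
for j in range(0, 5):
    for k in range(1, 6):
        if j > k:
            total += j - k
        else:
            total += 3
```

67

j=0,k=1: not 0>1, total = 0+3 = 3
j=0,k=2: not 0>2, total = 3+3 = 6
j=0,k=3: not 0>3, total = 6+3 = 9
j=0,k=4: not 0>4, total = 9+3 = 12
j=0,k=5: not 0>5, total = 12+3 = 15
j=1,k=1: not 1>1, total = 15+3 = 18
j=1,k=2: not 1>2, total = 18+3 = 21
j=1,k=3: not 1>3, total = 21+3 = 24
j=1,k=4: not 1>4, total = 24+3 = 27
j=1,k=5: not 1>5, total = 27+3 = 30
j=2,k=1: 2>1, total = 30+1 = 31
j=2,k=2: not 2>2, total = 31+3 = 34
j=2,k=3: not 2>3, total = 34+3 = 37
j=2,k=4: not 2>4, total = 37+3 = 40
j=2,k=5: not 2>5, total = 40+3 = 43
j=3,k=1: 3>1, total = 43+2 = 45
j=3,k=2: 3>2, total = 45+1 = 46
j=3,k=3: not 3>3, total = 46+3 = 49
j=3,k=4: not 3>4, total = 49+3 = 52
j=3,k=5: not 3>5, total = 52+3 = 55
j=4,k=1: 4>1, total = 55+3 = 58
j=4,k=2: 4>2, total = 58+2 = 60
j=4,k=3: 4>3, total = 60+1 = 61
j=4,k=4: not 4>4, total = 61+3 = 64
j=4,k=5: not 4>5, total = 64+3 = 67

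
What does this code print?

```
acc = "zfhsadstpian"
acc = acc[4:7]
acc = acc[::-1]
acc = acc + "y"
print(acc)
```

sday

slice [4:7] → 'ads'
reverse → 'sda'
+ 'y' → 'sday'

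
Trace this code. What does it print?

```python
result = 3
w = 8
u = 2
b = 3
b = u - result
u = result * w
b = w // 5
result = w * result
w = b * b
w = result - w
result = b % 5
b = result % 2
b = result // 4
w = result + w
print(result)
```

b = 2-3 = -1
u = 3*8 = 24
b = 8//5 = 1
result = 8*3 = 24
w = 1*1 = 1
w = 24-1 = 23
result = 1%5 = 1
b = 1%2 = 1
b = 1//4 = 0
w = 1+23 = 24

1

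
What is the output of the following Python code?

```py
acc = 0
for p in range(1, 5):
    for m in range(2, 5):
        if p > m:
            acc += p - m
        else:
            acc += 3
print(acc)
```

31

p=1,m=2: not 1>2, acc = 0+3 = 3
p=1,m=3: not 1>3, acc = 3+3 = 6
p=1,m=4: not 1>4, acc = 6+3 = 9
p=2,m=2: not 2>2, acc = 9+3 = 12
p=2,m=3: not 2>3, acc = 12+3 = 15
p=2,m=4: not 2>4, acc = 15+3 = 18
p=3,m=2: 3>2, acc = 18+1 = 19
p=3,m=3: not 3>3, acc = 19+3 = 22
p=3,m=4: not 3>4, acc = 22+3 = 25
p=4,m=2: 4>2, acc = 25+2 = 27
p=4,m=3: 4>3, acc = 27+1 = 28
p=4,m=4: not 4>4, acc = 28+3 = 31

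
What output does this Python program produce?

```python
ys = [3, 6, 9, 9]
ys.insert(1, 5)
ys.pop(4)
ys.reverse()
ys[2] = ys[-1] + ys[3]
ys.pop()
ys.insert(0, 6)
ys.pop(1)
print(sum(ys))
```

insert 5 at 1 → [3, 5, 6, 9, 9]
pop(4) removes 9 → [3, 5, 6, 9]
reverse → [9, 6, 5, 3]
ys[2] = ys[-1]+ys[3] = 3+3 = 6 → [9, 6, 6, 3]
pop() removes 3 → [9, 6, 6]
insert 6 at 0 → [6, 9, 6, 6]
pop(1) removes 9 → [6, 6, 6]
sum = 18

18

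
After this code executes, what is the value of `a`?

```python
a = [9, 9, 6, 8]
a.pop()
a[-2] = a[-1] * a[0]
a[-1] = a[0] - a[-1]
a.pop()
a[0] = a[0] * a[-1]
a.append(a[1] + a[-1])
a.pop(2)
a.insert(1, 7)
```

[486, 7, 54]

pop() removes 8 → [9, 9, 6]
a[-2] = a[-1]*a[0] = 6*9 = 54 → [9, 54, 6]
a[-1] = a[0]-a[-1] = 9-6 = 3 → [9, 54, 3]
pop() removes 3 → [9, 54]
a[0] = a[0]*a[-1] = 9*54 = 486 → [486, 54]
append a[1]+a[-1] = 54+54 = 108 → [486, 54, 108]
pop(2) removes 108 → [486, 54]
insert 7 at 1 → [486, 7, 54]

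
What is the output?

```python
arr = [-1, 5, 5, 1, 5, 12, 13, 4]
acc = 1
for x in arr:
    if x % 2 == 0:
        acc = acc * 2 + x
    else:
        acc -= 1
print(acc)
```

x=-1: not even, acc = 1-1 = 0
x=5: not even, acc = 0-1 = -1
x=5: not even, acc = (-1)-1 = -2
x=1: not even, acc = (-2)-1 = -3
x=5: not even, acc = (-3)-1 = -4
x=12: even, acc = (-4)*2+12 = 4
x=13: not even, acc = 4-1 = 3
x=4: even, acc = 3*2+4 = 10

10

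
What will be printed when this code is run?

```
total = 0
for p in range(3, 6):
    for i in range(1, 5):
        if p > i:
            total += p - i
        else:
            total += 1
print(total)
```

22

p=3,i=1: 3>1, total = 0+2 = 2
p=3,i=2: 3>2, total = 2+1 = 3
p=3,i=3: not 3>3, total = 3+1 = 4
p=3,i=4: not 3>4, total = 4+1 = 5
p=4,i=1: 4>1, total = 5+3 = 8
p=4,i=2: 4>2, total = 8+2 = 10
p=4,i=3: 4>3, total = 10+1 = 11
p=4,i=4: not 4>4, total = 11+1 = 12
p=5,i=1: 5>1, total = 12+4 = 16
p=5,i=2: 5>2, total = 16+3 = 19
p=5,i=3: 5>3, total = 19+2 = 21
p=5,i=4: 5>4, total = 21+1 = 22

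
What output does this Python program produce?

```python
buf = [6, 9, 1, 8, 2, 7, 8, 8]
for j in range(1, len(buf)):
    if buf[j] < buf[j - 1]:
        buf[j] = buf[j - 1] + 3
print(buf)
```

j=1: 9>=6, unchanged → [6, 9, 1, 8, 2, 7, 8, 8]
j=2: 1<9, buf[2] = 9+3 = 12 → [6, 9, 12, 8, 2, 7, 8, 8]
j=3: 8<12, buf[3] = 12+3 = 15 → [6, 9, 12, 15, 2, 7, 8, 8]
j=4: 2<15, buf[4] = 15+3 = 18 → [6, 9, 12, 15, 18, 7, 8, 8]
j=5: 7<18, buf[5] = 18+3 = 21 → [6, 9, 12, 15, 18, 21, 8, 8]
j=6: 8<21, buf[6] = 21+3 = 24 → [6, 9, 12, 15, 18, 21, 24, 8]
j=7: 8<24, buf[7] = 24+3 = 27 → [6, 9, 12, 15, 18, 21, 24, 27]

[6, 9, 12, 15, 18, 21, 24, 27]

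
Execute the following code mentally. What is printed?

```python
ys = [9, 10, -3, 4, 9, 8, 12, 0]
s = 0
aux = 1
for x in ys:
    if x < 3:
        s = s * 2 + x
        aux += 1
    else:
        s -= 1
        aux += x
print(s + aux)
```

x=9: not <3, s = 0-1 = -1; aux=10
x=10: not <3, s = (-1)-1 = -2; aux=20
x=-3: <3, s = (-2)*2+(-3) = -7; aux=21
x=4: not <3, s = (-7)-1 = -8; aux=25
x=9: not <3, s = (-8)-1 = -9; aux=34
x=8: not <3, s = (-9)-1 = -10; aux=42
x=12: not <3, s = (-10)-1 = -11; aux=54
x=0: <3, s = (-11)*2+0 = -22; aux=55
s+aux = (-22)+55 = 33

33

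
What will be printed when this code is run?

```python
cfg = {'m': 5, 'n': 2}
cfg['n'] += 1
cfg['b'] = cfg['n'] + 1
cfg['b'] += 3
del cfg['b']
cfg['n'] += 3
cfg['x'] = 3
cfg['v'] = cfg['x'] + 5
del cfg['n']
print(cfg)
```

cfg['n'] = 2+1 = 3 → {'m': 5, 'n': 3}
cfg['b'] = cfg['n']+1 = 4 → {'m': 5, 'n': 3, 'b': 4}
cfg['b'] = 4+3 = 7 → {'m': 5, 'n': 3, 'b': 7}
del 'b' → {'m': 5, 'n': 3}
cfg['n'] = 3+3 = 6 → {'m': 5, 'n': 6}
cfg['x'] = 3 → {'m': 5, 'n': 6, 'x': 3}
cfg['v'] = cfg['x']+5 = 8 → {'m': 5, 'n': 6, 'x': 3, 'v': 8}
del 'n' → {'m': 5, 'x': 3, 'v': 8}

{'m': 5, 'x': 3, 'v': 8}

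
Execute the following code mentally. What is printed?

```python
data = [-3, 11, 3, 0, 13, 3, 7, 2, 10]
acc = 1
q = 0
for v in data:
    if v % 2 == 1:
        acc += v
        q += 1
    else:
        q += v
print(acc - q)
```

v=-3: odd, acc = 1+(-3) = -2; q=1
v=11: odd, acc = (-2)+11 = 9; q=2
v=3: odd, acc = 9+3 = 12; q=3
v=0: not odd; q=3
v=13: odd, acc = 12+13 = 25; q=4
v=3: odd, acc = 25+3 = 28; q=5
v=7: odd, acc = 28+7 = 35; q=6
v=2: not odd; q=8
v=10: not odd; q=18
acc-q = 35-18 = 17

17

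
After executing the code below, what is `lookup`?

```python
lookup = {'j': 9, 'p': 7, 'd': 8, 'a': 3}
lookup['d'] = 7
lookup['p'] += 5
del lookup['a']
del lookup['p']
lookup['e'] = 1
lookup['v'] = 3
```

lookup['d'] = 7 → {'j': 9, 'p': 7, 'd': 7, 'a': 3}
lookup['p'] = 7+5 = 12 → {'j': 9, 'p': 12, 'd': 7, 'a': 3}
del 'a' → {'j': 9, 'p': 12, 'd': 7}
del 'p' → {'j': 9, 'd': 7}
lookup['e'] = 1 → {'j': 9, 'd': 7, 'e': 1}
lookup['v'] = 3 → {'j': 9, 'd': 7, 'e': 1, 'v': 3}

{'j': 9, 'd': 7, 'e': 1, 'v': 3}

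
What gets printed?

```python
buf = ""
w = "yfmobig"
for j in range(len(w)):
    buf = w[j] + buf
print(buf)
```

j=0: prepend 'y' → 'y'
j=1: prepend 'f' → 'fy'
j=2: prepend 'm' → 'mfy'
j=3: prepend 'o' → 'omfy'
j=4: prepend 'b' → 'bomfy'
j=5: prepend 'i' → 'ibomfy'
j=6: prepend 'g' → 'gibomfy'

gibomfy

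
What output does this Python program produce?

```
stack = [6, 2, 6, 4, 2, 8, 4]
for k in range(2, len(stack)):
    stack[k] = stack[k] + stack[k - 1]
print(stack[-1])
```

k=2: stack[2] = 6+2 = 8 → [6, 2, 8, 4, 2, 8, 4]
k=3: stack[3] = 4+8 = 12 → [6, 2, 8, 12, 2, 8, 4]
k=4: stack[4] = 2+12 = 14 → [6, 2, 8, 12, 14, 8, 4]
k=5: stack[5] = 8+14 = 22 → [6, 2, 8, 12, 14, 22, 4]
k=6: stack[6] = 4+22 = 26 → [6, 2, 8, 12, 14, 22, 26]

26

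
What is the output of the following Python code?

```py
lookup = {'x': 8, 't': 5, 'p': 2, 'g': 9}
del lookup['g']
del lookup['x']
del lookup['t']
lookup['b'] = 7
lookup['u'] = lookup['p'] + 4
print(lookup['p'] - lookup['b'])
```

del 'g' → {'x': 8, 't': 5, 'p': 2}
del 'x' → {'t': 5, 'p': 2}
del 't' → {'p': 2}
lookup['b'] = 7 → {'p': 2, 'b': 7}
lookup['u'] = lookup['p']+4 = 6 → {'p': 2, 'b': 7, 'u': 6}
lookup['p']-lookup['b'] = 2-7 = -5

-5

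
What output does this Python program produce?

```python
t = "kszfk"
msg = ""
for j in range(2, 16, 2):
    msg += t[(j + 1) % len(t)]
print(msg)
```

j=2: add t[3]='f' → 'f'
j=4: add t[0]='k' → 'fk'
j=6: add t[2]='z' → 'fkz'
j=8: add t[4]='k' → 'fkzk'
j=10: add t[1]='s' → 'fkzks'
j=12: add t[3]='f' → 'fkzksf'
j=14: add t[0]='k' → 'fkzksfk'

fkzksfk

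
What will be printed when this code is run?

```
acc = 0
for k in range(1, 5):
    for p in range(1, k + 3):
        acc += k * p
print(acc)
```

155

k=1,p=1: acc = 0+1 = 1
k=1,p=2: acc = 1+2 = 3
k=1,p=3: acc = 3+3 = 6
k=2,p=1: acc = 6+2 = 8
k=2,p=2: acc = 8+4 = 12
k=2,p=3: acc = 12+6 = 18
k=2,p=4: acc = 18+8 = 26
k=3,p=1: acc = 26+3 = 29
k=3,p=2: acc = 29+6 = 35
k=3,p=3: acc = 35+9 = 44
k=3,p=4: acc = 44+12 = 56
k=3,p=5: acc = 56+15 = 71
k=4,p=1: acc = 71+4 = 75
k=4,p=2: acc = 75+8 = 83
k=4,p=3: acc = 83+12 = 95
k=4,p=4: acc = 95+16 = 111
k=4,p=5: acc = 111+20 = 131
k=4,p=6: acc = 131+24 = 155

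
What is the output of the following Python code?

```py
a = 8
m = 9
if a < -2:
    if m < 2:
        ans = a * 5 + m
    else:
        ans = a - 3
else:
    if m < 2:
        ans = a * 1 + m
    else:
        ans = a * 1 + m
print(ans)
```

17

a=8, m=9
a < -2 is False; m < 2 is False
→ ans = a * 1 + m = 17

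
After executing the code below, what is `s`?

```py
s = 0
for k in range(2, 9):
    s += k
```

35

k=2: s = 0+2 = 2
k=3: s = 2+3 = 5
k=4: s = 5+4 = 9
k=5: s = 9+5 = 14
k=6: s = 14+6 = 20
k=7: s = 20+7 = 27
k=8: s = 27+8 = 35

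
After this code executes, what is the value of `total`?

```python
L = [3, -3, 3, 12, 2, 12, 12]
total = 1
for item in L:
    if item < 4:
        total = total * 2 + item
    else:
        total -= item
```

item=3: <4, total = 1*2+3 = 5
item=-3: <4, total = 5*2+(-3) = 7
item=3: <4, total = 7*2+3 = 17
item=12: not <4, total = 17-12 = 5
item=2: <4, total = 5*2+2 = 12
item=12: not <4, total = 12-12 = 0
item=12: not <4, total = 0-12 = -12

-12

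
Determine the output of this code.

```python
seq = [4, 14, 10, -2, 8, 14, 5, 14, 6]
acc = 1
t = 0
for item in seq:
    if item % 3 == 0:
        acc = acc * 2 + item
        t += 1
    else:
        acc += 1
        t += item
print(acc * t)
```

item=4: not %3==0, acc = 1+1 = 2; t=4
item=14: not %3==0, acc = 2+1 = 3; t=18
item=10: not %3==0, acc = 3+1 = 4; t=28
item=-2: not %3==0, acc = 4+1 = 5; t=26
item=8: not %3==0, acc = 5+1 = 6; t=34
item=14: not %3==0, acc = 6+1 = 7; t=48
item=5: not %3==0, acc = 7+1 = 8; t=53
item=14: not %3==0, acc = 8+1 = 9; t=67
item=6: %3==0, acc = 9*2+6 = 24; t=68
acc*t = 24*68 = 1632

1632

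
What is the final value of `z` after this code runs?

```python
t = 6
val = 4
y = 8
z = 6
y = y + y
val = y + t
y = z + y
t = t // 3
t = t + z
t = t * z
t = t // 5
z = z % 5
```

y = 8+8 = 16
val = 16+6 = 22
y = 6+16 = 22
t = 6//3 = 2
t = 2+6 = 8
t = 8*6 = 48
t = 48//5 = 9
z = 6%5 = 1

1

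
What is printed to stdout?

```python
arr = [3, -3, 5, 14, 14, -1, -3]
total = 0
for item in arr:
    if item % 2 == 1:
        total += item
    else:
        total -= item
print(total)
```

item=3: odd, total = 0+3 = 3
item=-3: odd, total = 3+(-3) = 0
item=5: odd, total = 0+5 = 5
item=14: not odd, total = 5-14 = -9
item=14: not odd, total = (-9)-14 = -23
item=-1: odd, total = (-23)+(-1) = -24
item=-3: odd, total = (-24)+(-3) = -27

-27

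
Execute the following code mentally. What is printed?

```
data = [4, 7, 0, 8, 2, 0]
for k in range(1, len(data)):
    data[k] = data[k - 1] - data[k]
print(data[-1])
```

k=1: data[1] = 4-7 = -3 → [4, -3, 0, 8, 2, 0]
k=2: data[2] = (-3)-0 = -3 → [4, -3, -3, 8, 2, 0]
k=3: data[3] = (-3)-8 = -11 → [4, -3, -3, -11, 2, 0]
k=4: data[4] = (-11)-2 = -13 → [4, -3, -3, -11, -13, 0]
k=5: data[5] = (-13)-0 = -13 → [4, -3, -3, -11, -13, -13]

-13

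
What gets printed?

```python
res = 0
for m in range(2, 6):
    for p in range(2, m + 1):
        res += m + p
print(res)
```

m=2,p=2: res = 0+4 = 4
m=3,p=2: res = 4+5 = 9
m=3,p=3: res = 9+6 = 15
m=4,p=2: res = 15+6 = 21
m=4,p=3: res = 21+7 = 28
m=4,p=4: res = 28+8 = 36
m=5,p=2: res = 36+7 = 43
m=5,p=3: res = 43+8 = 51
m=5,p=4: res = 51+9 = 60
m=5,p=5: res = 60+10 = 70

70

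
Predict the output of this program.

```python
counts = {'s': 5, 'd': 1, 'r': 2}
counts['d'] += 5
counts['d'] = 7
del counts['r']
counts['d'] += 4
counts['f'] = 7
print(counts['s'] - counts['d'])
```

counts['d'] = 1+5 = 6 → {'s': 5, 'd': 6, 'r': 2}
counts['d'] = 7 → {'s': 5, 'd': 7, 'r': 2}
del 'r' → {'s': 5, 'd': 7}
counts['d'] = 7+4 = 11 → {'s': 5, 'd': 11}
counts['f'] = 7 → {'s': 5, 'd': 11, 'f': 7}
counts['s']-counts['d'] = 5-11 = -6

-6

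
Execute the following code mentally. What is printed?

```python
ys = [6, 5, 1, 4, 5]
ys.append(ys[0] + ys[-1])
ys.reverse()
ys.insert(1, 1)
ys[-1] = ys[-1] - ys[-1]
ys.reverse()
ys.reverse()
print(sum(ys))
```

27

append ys[0]+ys[-1] = 6+5 = 11 → [6, 5, 1, 4, 5, 11]
reverse → [11, 5, 4, 1, 5, 6]
insert 1 at 1 → [11, 1, 5, 4, 1, 5, 6]
ys[-1] = ys[-1]-ys[-1] = 6-6 = 0 → [11, 1, 5, 4, 1, 5, 0]
reverse → [0, 5, 1, 4, 5, 1, 11]
reverse → [11, 1, 5, 4, 1, 5, 0]
sum = 27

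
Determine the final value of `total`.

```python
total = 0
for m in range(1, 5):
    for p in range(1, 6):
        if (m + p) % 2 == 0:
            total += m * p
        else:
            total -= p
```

m=1,p=1: even sum, total = 0+1 = 1
m=1,p=2: odd sum, total = 1-2 = -1
m=1,p=3: even sum, total = (-1)+3 = 2
m=1,p=4: odd sum, total = 2-4 = -2
m=1,p=5: even sum, total = (-2)+5 = 3
m=2,p=1: odd sum, total = 3-1 = 2
m=2,p=2: even sum, total = 2+4 = 6
m=2,p=3: odd sum, total = 6-3 = 3
m=2,p=4: even sum, total = 3+8 = 11
m=2,p=5: odd sum, total = 11-5 = 6
m=3,p=1: even sum, total = 6+3 = 9
m=3,p=2: odd sum, total = 9-2 = 7
m=3,p=3: even sum, total = 7+9 = 16
m=3,p=4: odd sum, total = 16-4 = 12
m=3,p=5: even sum, total = 12+15 = 27
m=4,p=1: odd sum, total = 27-1 = 26
m=4,p=2: even sum, total = 26+8 = 34
m=4,p=3: odd sum, total = 34-3 = 31
m=4,p=4: even sum, total = 31+16 = 47
m=4,p=5: odd sum, total = 47-5 = 42

42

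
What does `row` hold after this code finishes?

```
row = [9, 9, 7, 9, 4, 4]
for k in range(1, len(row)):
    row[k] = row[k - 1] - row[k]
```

k=1: row[1] = 9-9 = 0 → [9, 0, 7, 9, 4, 4]
k=2: row[2] = 0-7 = -7 → [9, 0, -7, 9, 4, 4]
k=3: row[3] = (-7)-9 = -16 → [9, 0, -7, -16, 4, 4]
k=4: row[4] = (-16)-4 = -20 → [9, 0, -7, -16, -20, 4]
k=5: row[5] = (-20)-4 = -24 → [9, 0, -7, -16, -20, -24]

[9, 0, -7, -16, -20, -24]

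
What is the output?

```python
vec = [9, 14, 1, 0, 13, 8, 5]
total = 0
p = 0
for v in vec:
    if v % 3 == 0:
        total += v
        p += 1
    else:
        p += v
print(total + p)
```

v=9: %3==0, total = 0+9 = 9; p=1
v=14: not %3==0; p=15
v=1: not %3==0; p=16
v=0: %3==0, total = 9+0 = 9; p=17
v=13: not %3==0; p=30
v=8: not %3==0; p=38
v=5: not %3==0; p=43
total+p = 9+43 = 52

52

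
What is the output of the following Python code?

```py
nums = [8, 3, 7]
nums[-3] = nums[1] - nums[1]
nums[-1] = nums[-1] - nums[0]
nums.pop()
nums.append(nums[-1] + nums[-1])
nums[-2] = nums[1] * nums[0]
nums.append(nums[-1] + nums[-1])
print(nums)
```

[0, 0, 6, 12]

nums[-3] = nums[1]-nums[1] = 3-3 = 0 → [0, 3, 7]
nums[-1] = nums[-1]-nums[0] = 7-0 = 7 → [0, 3, 7]
pop() removes 7 → [0, 3]
append nums[-1]+nums[-1] = 3+3 = 6 → [0, 3, 6]
nums[-2] = nums[1]*nums[0] = 3*0 = 0 → [0, 0, 6]
append nums[-1]+nums[-1] = 6+6 = 12 → [0, 0, 6, 12]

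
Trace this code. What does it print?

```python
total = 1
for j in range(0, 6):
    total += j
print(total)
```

j=0: total = 1+0 = 1
j=1: total = 1+1 = 2
j=2: total = 2+2 = 4
j=3: total = 4+3 = 7
j=4: total = 7+4 = 11
j=5: total = 11+5 = 16

16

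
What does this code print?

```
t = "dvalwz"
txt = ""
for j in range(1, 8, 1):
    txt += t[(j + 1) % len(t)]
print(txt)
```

j=1: add t[2]='a' → 'a'
j=2: add t[3]='l' → 'al'
j=3: add t[4]='w' → 'alw'
j=4: add t[5]='z' → 'alwz'
j=5: add t[0]='d' → 'alwzd'
j=6: add t[1]='v' → 'alwzdv'
j=7: add t[2]='a' → 'alwzdva'

alwzdva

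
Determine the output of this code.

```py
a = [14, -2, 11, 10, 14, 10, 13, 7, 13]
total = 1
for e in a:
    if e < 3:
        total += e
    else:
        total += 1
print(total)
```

7

e=14: not <3, total = 1+1 = 2
e=-2: <3, total = 2+(-2) = 0
e=11: not <3, total = 0+1 = 1
e=10: not <3, total = 1+1 = 2
e=14: not <3, total = 2+1 = 3
e=10: not <3, total = 3+1 = 4
e=13: not <3, total = 4+1 = 5
e=7: not <3, total = 5+1 = 6
e=13: not <3, total = 6+1 = 7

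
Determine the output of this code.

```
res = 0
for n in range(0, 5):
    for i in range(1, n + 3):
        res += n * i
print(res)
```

155

n=0,i=1: res = 0+0 = 0
n=0,i=2: res = 0+0 = 0
n=1,i=1: res = 0+1 = 1
n=1,i=2: res = 1+2 = 3
n=1,i=3: res = 3+3 = 6
n=2,i=1: res = 6+2 = 8
n=2,i=2: res = 8+4 = 12
n=2,i=3: res = 12+6 = 18
n=2,i=4: res = 18+8 = 26
n=3,i=1: res = 26+3 = 29
n=3,i=2: res = 29+6 = 35
n=3,i=3: res = 35+9 = 44
n=3,i=4: res = 44+12 = 56
n=3,i=5: res = 56+15 = 71
n=4,i=1: res = 71+4 = 75
n=4,i=2: res = 75+8 = 83
n=4,i=3: res = 83+12 = 95
n=4,i=4: res = 95+16 = 111
n=4,i=5: res = 111+20 = 131
n=4,i=6: res = 131+24 = 155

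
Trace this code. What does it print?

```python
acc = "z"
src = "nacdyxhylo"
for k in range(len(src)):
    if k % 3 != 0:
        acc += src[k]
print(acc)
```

k=0: skip
k=1: add 'a' → 'za'
k=2: add 'c' → 'zac'
k=3: skip
k=4: add 'y' → 'zacy'
k=5: add 'x' → 'zacyx'
k=6: skip
k=7: add 'y' → 'zacyxy'
k=8: add 'l' → 'zacyxyl'
k=9: skip

zacyxyl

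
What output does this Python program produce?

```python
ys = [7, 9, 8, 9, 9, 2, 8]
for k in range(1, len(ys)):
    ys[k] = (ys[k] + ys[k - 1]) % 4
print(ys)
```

[7, 0, 0, 1, 2, 0, 0]

k=1: ys[1] = (9+7)%4 = 0 → [7, 0, 8, 9, 9, 2, 8]
k=2: ys[2] = (8+0)%4 = 0 → [7, 0, 0, 9, 9, 2, 8]
k=3: ys[3] = (9+0)%4 = 1 → [7, 0, 0, 1, 9, 2, 8]
k=4: ys[4] = (9+1)%4 = 2 → [7, 0, 0, 1, 2, 2, 8]
k=5: ys[5] = (2+2)%4 = 0 → [7, 0, 0, 1, 2, 0, 8]
k=6: ys[6] = (8+0)%4 = 0 → [7, 0, 0, 1, 2, 0, 0]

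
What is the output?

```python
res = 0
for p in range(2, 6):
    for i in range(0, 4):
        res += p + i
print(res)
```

p=2,i=0: res = 0+2 = 2
p=2,i=1: res = 2+3 = 5
p=2,i=2: res = 5+4 = 9
p=2,i=3: res = 9+5 = 14
p=3,i=0: res = 14+3 = 17
p=3,i=1: res = 17+4 = 21
p=3,i=2: res = 21+5 = 26
p=3,i=3: res = 26+6 = 32
p=4,i=0: res = 32+4 = 36
p=4,i=1: res = 36+5 = 41
p=4,i=2: res = 41+6 = 47
p=4,i=3: res = 47+7 = 54
p=5,i=0: res = 54+5 = 59
p=5,i=1: res = 59+6 = 65
p=5,i=2: res = 65+7 = 72
p=5,i=3: res = 72+8 = 80

80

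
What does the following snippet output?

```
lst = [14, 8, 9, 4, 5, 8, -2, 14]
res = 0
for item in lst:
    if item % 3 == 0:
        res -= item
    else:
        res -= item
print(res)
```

-60

item=14: not %3==0, res = 0-14 = -14
item=8: not %3==0, res = (-14)-8 = -22
item=9: %3==0, res = (-22)-9 = -31
item=4: not %3==0, res = (-31)-4 = -35
item=5: not %3==0, res = (-35)-5 = -40
item=8: not %3==0, res = (-40)-8 = -48
item=-2: not %3==0, res = (-48)-(-2) = -46
item=14: not %3==0, res = (-46)-14 = -60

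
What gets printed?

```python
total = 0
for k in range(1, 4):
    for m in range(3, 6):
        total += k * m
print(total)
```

72

k=1,m=3: total = 0+3 = 3
k=1,m=4: total = 3+4 = 7
k=1,m=5: total = 7+5 = 12
k=2,m=3: total = 12+6 = 18
k=2,m=4: total = 18+8 = 26
k=2,m=5: total = 26+10 = 36
k=3,m=3: total = 36+9 = 45
k=3,m=4: total = 45+12 = 57
k=3,m=5: total = 57+15 = 72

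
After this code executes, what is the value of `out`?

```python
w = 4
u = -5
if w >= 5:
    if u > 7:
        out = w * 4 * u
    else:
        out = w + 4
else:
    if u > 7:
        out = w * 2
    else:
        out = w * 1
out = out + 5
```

w=4, u=-5
w >= 5 is False; u > 7 is False
→ out = w * 1 = 4
out = 4+5 = 9

9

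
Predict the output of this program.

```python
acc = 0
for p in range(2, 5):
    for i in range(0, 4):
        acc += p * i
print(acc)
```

p=2,i=0: acc = 0+0 = 0
p=2,i=1: acc = 0+2 = 2
p=2,i=2: acc = 2+4 = 6
p=2,i=3: acc = 6+6 = 12
p=3,i=0: acc = 12+0 = 12
p=3,i=1: acc = 12+3 = 15
p=3,i=2: acc = 15+6 = 21
p=3,i=3: acc = 21+9 = 30
p=4,i=0: acc = 30+0 = 30
p=4,i=1: acc = 30+4 = 34
p=4,i=2: acc = 34+8 = 42
p=4,i=3: acc = 42+12 = 54

54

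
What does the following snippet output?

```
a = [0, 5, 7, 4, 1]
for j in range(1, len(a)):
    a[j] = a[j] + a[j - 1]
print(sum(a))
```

j=1: a[1] = 5+0 = 5 → [0, 5, 7, 4, 1]
j=2: a[2] = 7+5 = 12 → [0, 5, 12, 4, 1]
j=3: a[3] = 4+12 = 16 → [0, 5, 12, 16, 1]
j=4: a[4] = 1+16 = 17 → [0, 5, 12, 16, 17]
sum = 50

50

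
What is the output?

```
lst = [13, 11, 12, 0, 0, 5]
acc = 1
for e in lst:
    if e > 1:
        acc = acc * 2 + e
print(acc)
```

193

e=13: >1, acc = 1*2+13 = 15
e=11: >1, acc = 15*2+11 = 41
e=12: >1, acc = 41*2+12 = 94
e=0: not >1
e=0: not >1
e=5: >1, acc = 94*2+5 = 193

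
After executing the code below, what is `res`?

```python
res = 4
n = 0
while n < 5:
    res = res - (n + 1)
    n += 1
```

n=0: res = 4-1 = 3
n=1: res = 3-2 = 1
n=2: res = 1-3 = -2
n=3: res = (-2)-4 = -6
n=4: res = (-6)-5 = -11

-11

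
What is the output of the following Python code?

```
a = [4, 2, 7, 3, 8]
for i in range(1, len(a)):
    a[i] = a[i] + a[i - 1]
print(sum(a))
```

i=1: a[1] = 2+4 = 6 → [4, 6, 7, 3, 8]
i=2: a[2] = 7+6 = 13 → [4, 6, 13, 3, 8]
i=3: a[3] = 3+13 = 16 → [4, 6, 13, 16, 8]
i=4: a[4] = 8+16 = 24 → [4, 6, 13, 16, 24]
sum = 63

63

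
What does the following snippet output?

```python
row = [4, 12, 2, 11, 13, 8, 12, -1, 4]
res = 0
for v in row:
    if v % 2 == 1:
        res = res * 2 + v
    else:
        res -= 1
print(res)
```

v=4: not odd, res = 0-1 = -1
v=12: not odd, res = (-1)-1 = -2
v=2: not odd, res = (-2)-1 = -3
v=11: odd, res = (-3)*2+11 = 5
v=13: odd, res = 5*2+13 = 23
v=8: not odd, res = 23-1 = 22
v=12: not odd, res = 22-1 = 21
v=-1: odd, res = 21*2+(-1) = 41
v=4: not odd, res = 41-1 = 40

40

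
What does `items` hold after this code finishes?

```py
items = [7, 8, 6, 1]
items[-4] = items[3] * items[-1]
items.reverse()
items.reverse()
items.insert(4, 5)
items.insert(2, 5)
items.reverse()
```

items[-4] = items[3]*items[-1] = 1*1 = 1 → [1, 8, 6, 1]
reverse → [1, 6, 8, 1]
reverse → [1, 8, 6, 1]
insert 5 at 4 → [1, 8, 6, 1, 5]
insert 5 at 2 → [1, 8, 5, 6, 1, 5]
reverse → [5, 1, 6, 5, 8, 1]

[5, 1, 6, 5, 8, 1]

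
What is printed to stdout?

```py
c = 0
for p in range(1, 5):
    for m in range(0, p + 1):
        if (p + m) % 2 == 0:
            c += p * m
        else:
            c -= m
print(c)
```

34

p=1,m=0: odd sum, c = 0-0 = 0
p=1,m=1: even sum, c = 0+1 = 1
p=2,m=0: even sum, c = 1+0 = 1
p=2,m=1: odd sum, c = 1-1 = 0
p=2,m=2: even sum, c = 0+4 = 4
p=3,m=0: odd sum, c = 4-0 = 4
p=3,m=1: even sum, c = 4+3 = 7
p=3,m=2: odd sum, c = 7-2 = 5
p=3,m=3: even sum, c = 5+9 = 14
p=4,m=0: even sum, c = 14+0 = 14
p=4,m=1: odd sum, c = 14-1 = 13
p=4,m=2: even sum, c = 13+8 = 21
p=4,m=3: odd sum, c = 21-3 = 18
p=4,m=4: even sum, c = 18+16 = 34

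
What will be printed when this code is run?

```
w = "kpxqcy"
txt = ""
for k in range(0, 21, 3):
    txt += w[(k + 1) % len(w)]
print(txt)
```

pcpcpcp

k=0: add w[1]='p' → 'p'
k=3: add w[4]='c' → 'pc'
k=6: add w[1]='p' → 'pcp'
k=9: add w[4]='c' → 'pcpc'
k=12: add w[1]='p' → 'pcpcp'
k=15: add w[4]='c' → 'pcpcpc'
k=18: add w[1]='p' → 'pcpcpcp'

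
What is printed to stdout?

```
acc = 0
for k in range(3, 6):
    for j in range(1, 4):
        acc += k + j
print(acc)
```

k=3,j=1: acc = 0+4 = 4
k=3,j=2: acc = 4+5 = 9
k=3,j=3: acc = 9+6 = 15
k=4,j=1: acc = 15+5 = 20
k=4,j=2: acc = 20+6 = 26
k=4,j=3: acc = 26+7 = 33
k=5,j=1: acc = 33+6 = 39
k=5,j=2: acc = 39+7 = 46
k=5,j=3: acc = 46+8 = 54

54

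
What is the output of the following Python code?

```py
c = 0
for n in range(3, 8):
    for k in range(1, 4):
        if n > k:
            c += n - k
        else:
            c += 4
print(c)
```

49

n=3,k=1: 3>1, c = 0+2 = 2
n=3,k=2: 3>2, c = 2+1 = 3
n=3,k=3: not 3>3, c = 3+4 = 7
n=4,k=1: 4>1, c = 7+3 = 10
n=4,k=2: 4>2, c = 10+2 = 12
n=4,k=3: 4>3, c = 12+1 = 13
n=5,k=1: 5>1, c = 13+4 = 17
n=5,k=2: 5>2, c = 17+3 = 20
n=5,k=3: 5>3, c = 20+2 = 22
n=6,k=1: 6>1, c = 22+5 = 27
n=6,k=2: 6>2, c = 27+4 = 31
n=6,k=3: 6>3, c = 31+3 = 34
n=7,k=1: 7>1, c = 34+6 = 40
n=7,k=2: 7>2, c = 40+5 = 45
n=7,k=3: 7>3, c = 45+4 = 49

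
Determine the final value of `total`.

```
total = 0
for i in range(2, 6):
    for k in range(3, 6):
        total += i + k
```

i=2,k=3: total = 0+5 = 5
i=2,k=4: total = 5+6 = 11
i=2,k=5: total = 11+7 = 18
i=3,k=3: total = 18+6 = 24
i=3,k=4: total = 24+7 = 31
i=3,k=5: total = 31+8 = 39
i=4,k=3: total = 39+7 = 46
i=4,k=4: total = 46+8 = 54
i=4,k=5: total = 54+9 = 63
i=5,k=3: total = 63+8 = 71
i=5,k=4: total = 71+9 = 80
i=5,k=5: total = 80+10 = 90

90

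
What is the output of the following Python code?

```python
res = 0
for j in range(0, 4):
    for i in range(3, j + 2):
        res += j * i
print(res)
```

j=2,i=3: res = 0+6 = 6
j=3,i=3: res = 6+9 = 15
j=3,i=4: res = 15+12 = 27

27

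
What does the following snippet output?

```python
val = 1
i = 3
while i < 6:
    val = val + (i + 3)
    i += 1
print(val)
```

i=3: val = 1+6 = 7
i=4: val = 7+7 = 14
i=5: val = 14+8 = 22

22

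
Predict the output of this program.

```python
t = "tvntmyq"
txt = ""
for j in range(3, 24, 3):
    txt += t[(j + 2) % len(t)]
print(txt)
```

yvmttqn

j=3: add t[5]='y' → 'y'
j=6: add t[1]='v' → 'yv'
j=9: add t[4]='m' → 'yvm'
j=12: add t[0]='t' → 'yvmt'
j=15: add t[3]='t' → 'yvmtt'
j=18: add t[6]='q' → 'yvmttq'
j=21: add t[2]='n' → 'yvmttqn'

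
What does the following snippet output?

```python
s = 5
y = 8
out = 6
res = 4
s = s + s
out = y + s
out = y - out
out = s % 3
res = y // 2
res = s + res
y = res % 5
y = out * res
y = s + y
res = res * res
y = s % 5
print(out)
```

s = 5+5 = 10
out = 8+10 = 18
out = 8-18 = -10
out = 10%3 = 1
res = 8//2 = 4
res = 10+4 = 14
y = 14%5 = 4
y = 1*14 = 14
y = 10+14 = 24
res = 14*14 = 196
y = 10%5 = 0

1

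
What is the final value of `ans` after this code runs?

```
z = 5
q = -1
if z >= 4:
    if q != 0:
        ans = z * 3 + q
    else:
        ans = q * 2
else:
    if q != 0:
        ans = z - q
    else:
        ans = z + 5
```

z=5, q=-1
z >= 4 is True; q != 0 is True
→ ans = z * 3 + q = 14

14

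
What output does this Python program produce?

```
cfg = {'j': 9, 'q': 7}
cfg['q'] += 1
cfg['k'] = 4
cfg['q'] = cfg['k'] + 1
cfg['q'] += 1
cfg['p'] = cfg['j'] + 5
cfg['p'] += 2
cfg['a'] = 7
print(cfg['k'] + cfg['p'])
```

20

cfg['q'] = 7+1 = 8 → {'j': 9, 'q': 8}
cfg['k'] = 4 → {'j': 9, 'q': 8, 'k': 4}
cfg['q'] = cfg['k']+1 = 5 → {'j': 9, 'q': 5, 'k': 4}
cfg['q'] = 5+1 = 6 → {'j': 9, 'q': 6, 'k': 4}
cfg['p'] = cfg['j']+5 = 14 → {'j': 9, 'q': 6, 'k': 4, 'p': 14}
cfg['p'] = 14+2 = 16 → {'j': 9, 'q': 6, 'k': 4, 'p': 16}
cfg['a'] = 7 → {'j': 9, 'q': 6, 'k': 4, 'p': 16, 'a': 7}
cfg['k']+cfg['p'] = 4+16 = 20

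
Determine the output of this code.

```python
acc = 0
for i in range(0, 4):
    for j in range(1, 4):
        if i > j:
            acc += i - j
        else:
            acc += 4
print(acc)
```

i=0,j=1: not 0>1, acc = 0+4 = 4
i=0,j=2: not 0>2, acc = 4+4 = 8
i=0,j=3: not 0>3, acc = 8+4 = 12
i=1,j=1: not 1>1, acc = 12+4 = 16
i=1,j=2: not 1>2, acc = 16+4 = 20
i=1,j=3: not 1>3, acc = 20+4 = 24
i=2,j=1: 2>1, acc = 24+1 = 25
i=2,j=2: not 2>2, acc = 25+4 = 29
i=2,j=3: not 2>3, acc = 29+4 = 33
i=3,j=1: 3>1, acc = 33+2 = 35
i=3,j=2: 3>2, acc = 35+1 = 36
i=3,j=3: not 3>3, acc = 36+4 = 40

40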